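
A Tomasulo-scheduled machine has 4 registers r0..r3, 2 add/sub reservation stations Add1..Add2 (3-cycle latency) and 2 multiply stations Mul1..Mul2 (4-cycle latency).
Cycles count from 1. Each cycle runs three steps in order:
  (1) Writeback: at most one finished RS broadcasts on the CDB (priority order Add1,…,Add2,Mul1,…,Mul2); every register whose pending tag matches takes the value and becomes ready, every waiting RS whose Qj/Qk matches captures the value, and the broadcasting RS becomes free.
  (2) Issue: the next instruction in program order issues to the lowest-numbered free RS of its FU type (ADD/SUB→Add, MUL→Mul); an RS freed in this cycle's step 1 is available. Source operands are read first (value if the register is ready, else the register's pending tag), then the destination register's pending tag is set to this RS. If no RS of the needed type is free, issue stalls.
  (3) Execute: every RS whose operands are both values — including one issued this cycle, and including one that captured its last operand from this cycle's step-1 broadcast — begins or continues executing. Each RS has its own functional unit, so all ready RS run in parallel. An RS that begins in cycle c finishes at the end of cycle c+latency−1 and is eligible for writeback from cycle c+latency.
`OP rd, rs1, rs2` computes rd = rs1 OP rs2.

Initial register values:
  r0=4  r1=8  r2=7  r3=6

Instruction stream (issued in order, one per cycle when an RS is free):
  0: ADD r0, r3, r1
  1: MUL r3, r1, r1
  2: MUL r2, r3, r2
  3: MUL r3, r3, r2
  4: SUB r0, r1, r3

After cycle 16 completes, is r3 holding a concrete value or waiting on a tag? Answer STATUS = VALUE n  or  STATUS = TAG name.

STATUS = VALUE 28672

  c1: issue ADD r0<-Add1  regs: r0:Add1,r1:8,r2:7,r3:6
  c2: issue MUL r3<-Mul1  regs: r0:Add1,r1:8,r2:7,r3:Mul1
  c3: issue MUL r2<-Mul2  regs: r0:Add1,r1:8,r2:Mul2,r3:Mul1
  c4: CDB Add1=14; stall  regs: r0:14,r1:8,r2:Mul2,r3:Mul1
  c5: stall  regs: r0:14,r1:8,r2:Mul2,r3:Mul1
  c6: CDB Mul1=64; issue MUL r3<-Mul1  regs: r0:14,r1:8,r2:Mul2,r3:Mul1
  c7: issue SUB r0<-Add1  regs: r0:Add1,r1:8,r2:Mul2,r3:Mul1
  c8: -  regs: r0:Add1,r1:8,r2:Mul2,r3:Mul1
  c9: -  regs: r0:Add1,r1:8,r2:Mul2,r3:Mul1
  c10: CDB Mul2=448  regs: r0:Add1,r1:8,r2:448,r3:Mul1
  c11: -  regs: r0:Add1,r1:8,r2:448,r3:Mul1
  c12: -  regs: r0:Add1,r1:8,r2:448,r3:Mul1
  c13: -  regs: r0:Add1,r1:8,r2:448,r3:Mul1
  c14: CDB Mul1=28672  regs: r0:Add1,r1:8,r2:448,r3:28672
  c15: -  regs: r0:Add1,r1:8,r2:448,r3:28672
  c16: -  regs: r0:Add1,r1:8,r2:448,r3:28672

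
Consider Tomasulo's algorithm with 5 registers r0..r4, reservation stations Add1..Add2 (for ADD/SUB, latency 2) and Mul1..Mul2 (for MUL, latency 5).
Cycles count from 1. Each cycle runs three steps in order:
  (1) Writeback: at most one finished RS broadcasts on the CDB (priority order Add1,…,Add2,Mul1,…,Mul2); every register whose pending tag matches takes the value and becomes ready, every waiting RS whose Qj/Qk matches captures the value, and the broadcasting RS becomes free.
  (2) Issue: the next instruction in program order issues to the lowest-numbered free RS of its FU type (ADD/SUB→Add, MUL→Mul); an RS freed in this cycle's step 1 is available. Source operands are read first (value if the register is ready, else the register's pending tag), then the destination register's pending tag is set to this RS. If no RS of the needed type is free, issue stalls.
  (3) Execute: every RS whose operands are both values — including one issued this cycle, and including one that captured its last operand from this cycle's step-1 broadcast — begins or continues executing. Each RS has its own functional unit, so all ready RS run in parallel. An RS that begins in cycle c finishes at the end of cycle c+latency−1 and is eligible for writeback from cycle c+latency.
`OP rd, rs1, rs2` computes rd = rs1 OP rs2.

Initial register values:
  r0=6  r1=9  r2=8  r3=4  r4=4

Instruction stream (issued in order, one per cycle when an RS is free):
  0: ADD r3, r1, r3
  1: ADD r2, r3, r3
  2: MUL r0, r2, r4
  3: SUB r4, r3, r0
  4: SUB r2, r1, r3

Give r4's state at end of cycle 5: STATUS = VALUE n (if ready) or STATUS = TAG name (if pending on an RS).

STATUS = TAG Add1

  c1: issue ADD r3<-Add1  regs: r0:6,r1:9,r2:8,r3:Add1,r4:4
  c2: issue ADD r2<-Add2  regs: r0:6,r1:9,r2:Add2,r3:Add1,r4:4
  c3: CDB Add1=13; issue MUL r0<-Mul1  regs: r0:Mul1,r1:9,r2:Add2,r3:13,r4:4
  c4: issue SUB r4<-Add1  regs: r0:Mul1,r1:9,r2:Add2,r3:13,r4:Add1
  c5: CDB Add2=26; issue SUB r2<-Add2  regs: r0:Mul1,r1:9,r2:Add2,r3:13,r4:Add1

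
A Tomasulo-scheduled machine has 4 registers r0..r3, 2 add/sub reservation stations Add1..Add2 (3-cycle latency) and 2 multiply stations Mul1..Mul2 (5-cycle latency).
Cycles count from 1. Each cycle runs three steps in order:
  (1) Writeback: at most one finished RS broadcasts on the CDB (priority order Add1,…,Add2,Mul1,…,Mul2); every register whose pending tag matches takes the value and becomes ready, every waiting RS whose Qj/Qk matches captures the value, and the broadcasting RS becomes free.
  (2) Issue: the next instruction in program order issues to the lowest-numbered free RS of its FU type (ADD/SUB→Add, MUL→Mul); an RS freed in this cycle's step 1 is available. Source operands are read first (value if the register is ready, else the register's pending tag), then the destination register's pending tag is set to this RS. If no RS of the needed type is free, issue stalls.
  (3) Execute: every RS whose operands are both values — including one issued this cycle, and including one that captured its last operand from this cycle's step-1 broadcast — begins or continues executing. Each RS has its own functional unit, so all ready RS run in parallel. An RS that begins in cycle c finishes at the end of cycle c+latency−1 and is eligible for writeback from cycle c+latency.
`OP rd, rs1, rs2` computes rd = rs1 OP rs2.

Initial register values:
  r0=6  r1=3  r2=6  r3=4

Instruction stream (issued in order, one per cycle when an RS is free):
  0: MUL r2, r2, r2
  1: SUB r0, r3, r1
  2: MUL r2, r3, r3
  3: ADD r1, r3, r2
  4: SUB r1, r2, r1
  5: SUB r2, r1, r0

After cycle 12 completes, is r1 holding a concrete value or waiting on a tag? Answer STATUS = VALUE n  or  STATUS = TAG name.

  c1: issue MUL r2<-Mul1  regs: r0:6,r1:3,r2:Mul1,r3:4
  c2: issue SUB r0<-Add1  regs: r0:Add1,r1:3,r2:Mul1,r3:4
  c3: issue MUL r2<-Mul2  regs: r0:Add1,r1:3,r2:Mul2,r3:4
  c4: issue ADD r1<-Add2  regs: r0:Add1,r1:Add2,r2:Mul2,r3:4
  c5: CDB Add1=1; issue SUB r1<-Add1  regs: r0:1,r1:Add1,r2:Mul2,r3:4
  c6: CDB Mul1=36; stall  regs: r0:1,r1:Add1,r2:Mul2,r3:4
  c7: stall  regs: r0:1,r1:Add1,r2:Mul2,r3:4
  c8: CDB Mul2=16; stall  regs: r0:1,r1:Add1,r2:16,r3:4
  c9: stall  regs: r0:1,r1:Add1,r2:16,r3:4
  c10: stall  regs: r0:1,r1:Add1,r2:16,r3:4
  c11: CDB Add2=20; issue SUB r2<-Add2  regs: r0:1,r1:Add1,r2:Add2,r3:4
  c12: -  regs: r0:1,r1:Add1,r2:Add2,r3:4

STATUS = TAG Add1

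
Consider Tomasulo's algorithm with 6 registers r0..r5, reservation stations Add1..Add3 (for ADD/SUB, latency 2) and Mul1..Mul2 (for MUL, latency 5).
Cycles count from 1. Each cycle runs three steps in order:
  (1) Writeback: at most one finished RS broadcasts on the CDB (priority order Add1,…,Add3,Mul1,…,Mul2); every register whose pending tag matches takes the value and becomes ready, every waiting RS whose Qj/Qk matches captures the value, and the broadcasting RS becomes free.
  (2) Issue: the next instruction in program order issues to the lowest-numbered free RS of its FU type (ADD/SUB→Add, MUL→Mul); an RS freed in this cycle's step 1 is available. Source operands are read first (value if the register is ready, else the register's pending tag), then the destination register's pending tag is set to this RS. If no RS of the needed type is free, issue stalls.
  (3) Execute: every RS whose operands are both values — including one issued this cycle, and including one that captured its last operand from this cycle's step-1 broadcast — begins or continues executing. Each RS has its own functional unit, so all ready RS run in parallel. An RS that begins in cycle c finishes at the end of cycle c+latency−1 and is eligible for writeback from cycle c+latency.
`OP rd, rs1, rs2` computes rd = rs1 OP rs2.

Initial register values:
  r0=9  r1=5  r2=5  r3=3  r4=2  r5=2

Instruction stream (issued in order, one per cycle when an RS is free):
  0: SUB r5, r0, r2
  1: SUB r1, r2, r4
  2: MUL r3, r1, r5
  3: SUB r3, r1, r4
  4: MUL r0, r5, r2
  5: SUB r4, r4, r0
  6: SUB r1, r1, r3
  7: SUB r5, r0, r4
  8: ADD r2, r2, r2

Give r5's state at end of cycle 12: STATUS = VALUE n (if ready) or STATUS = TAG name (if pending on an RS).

STATUS = TAG Add3

  c1: issue SUB r5<-Add1  regs: r0:9,r1:5,r2:5,r3:3,r4:2,r5:Add1
  c2: issue SUB r1<-Add2  regs: r0:9,r1:Add2,r2:5,r3:3,r4:2,r5:Add1
  c3: CDB Add1=4; issue MUL r3<-Mul1  regs: r0:9,r1:Add2,r2:5,r3:Mul1,r4:2,r5:4
  c4: CDB Add2=3; issue SUB r3<-Add1  regs: r0:9,r1:3,r2:5,r3:Add1,r4:2,r5:4
  c5: issue MUL r0<-Mul2  regs: r0:Mul2,r1:3,r2:5,r3:Add1,r4:2,r5:4
  c6: CDB Add1=1; issue SUB r4<-Add1  regs: r0:Mul2,r1:3,r2:5,r3:1,r4:Add1,r5:4
  c7: issue SUB r1<-Add2  regs: r0:Mul2,r1:Add2,r2:5,r3:1,r4:Add1,r5:4
  c8: issue SUB r5<-Add3  regs: r0:Mul2,r1:Add2,r2:5,r3:1,r4:Add1,r5:Add3
  c9: CDB Add2=2; issue ADD r2<-Add2  regs: r0:Mul2,r1:2,r2:Add2,r3:1,r4:Add1,r5:Add3
  c10: CDB Mul1=12  regs: r0:Mul2,r1:2,r2:Add2,r3:1,r4:Add1,r5:Add3
  c11: CDB Add2=10  regs: r0:Mul2,r1:2,r2:10,r3:1,r4:Add1,r5:Add3
  c12: CDB Mul2=20  regs: r0:20,r1:2,r2:10,r3:1,r4:Add1,r5:Add3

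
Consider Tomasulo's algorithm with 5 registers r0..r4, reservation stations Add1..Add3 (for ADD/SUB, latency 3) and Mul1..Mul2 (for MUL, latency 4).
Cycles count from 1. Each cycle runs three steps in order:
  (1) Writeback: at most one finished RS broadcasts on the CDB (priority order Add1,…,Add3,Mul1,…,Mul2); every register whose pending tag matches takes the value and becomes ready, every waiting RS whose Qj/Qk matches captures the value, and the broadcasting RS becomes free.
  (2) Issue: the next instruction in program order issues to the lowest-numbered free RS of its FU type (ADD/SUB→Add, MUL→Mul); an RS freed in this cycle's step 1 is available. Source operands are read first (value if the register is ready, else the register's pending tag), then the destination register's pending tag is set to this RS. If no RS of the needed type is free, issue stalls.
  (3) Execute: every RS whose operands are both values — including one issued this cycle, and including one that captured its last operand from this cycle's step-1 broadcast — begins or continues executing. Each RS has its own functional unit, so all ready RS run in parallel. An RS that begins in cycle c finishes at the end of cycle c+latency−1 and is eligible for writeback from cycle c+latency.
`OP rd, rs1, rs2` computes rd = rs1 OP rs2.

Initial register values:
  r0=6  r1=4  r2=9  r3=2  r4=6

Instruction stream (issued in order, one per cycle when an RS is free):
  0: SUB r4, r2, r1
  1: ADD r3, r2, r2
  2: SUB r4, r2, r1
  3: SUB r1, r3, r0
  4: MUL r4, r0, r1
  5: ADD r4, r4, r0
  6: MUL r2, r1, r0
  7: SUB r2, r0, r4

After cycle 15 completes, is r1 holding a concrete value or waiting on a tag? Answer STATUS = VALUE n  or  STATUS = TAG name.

STATUS = VALUE 12

c1: issue SUB r4<-Add1 | r0:6,r1:4,r2:9,r3:2,r4:Add1
c2: issue ADD r3<-Add2 | r0:6,r1:4,r2:9,r3:Add2,r4:Add1
c3: issue SUB r4<-Add3 | r0:6,r1:4,r2:9,r3:Add2,r4:Add3
c4: CDB Add1=5; issue SUB r1<-Add1 | r0:6,r1:Add1,r2:9,r3:Add2,r4:Add3
c5: CDB Add2=18; issue MUL r4<-Mul1 | r0:6,r1:Add1,r2:9,r3:18,r4:Mul1
c6: CDB Add3=5; issue ADD r4<-Add2 | r0:6,r1:Add1,r2:9,r3:18,r4:Add2
c7: issue MUL r2<-Mul2 | r0:6,r1:Add1,r2:Mul2,r3:18,r4:Add2
c8: CDB Add1=12; issue SUB r2<-Add1 | r0:6,r1:12,r2:Add1,r3:18,r4:Add2
c9: - | r0:6,r1:12,r2:Add1,r3:18,r4:Add2
c10: - | r0:6,r1:12,r2:Add1,r3:18,r4:Add2
c11: - | r0:6,r1:12,r2:Add1,r3:18,r4:Add2
c12: CDB Mul1=72 | r0:6,r1:12,r2:Add1,r3:18,r4:Add2
c13: CDB Mul2=72 | r0:6,r1:12,r2:Add1,r3:18,r4:Add2
c14: - | r0:6,r1:12,r2:Add1,r3:18,r4:Add2
c15: CDB Add2=78 | r0:6,r1:12,r2:Add1,r3:18,r4:78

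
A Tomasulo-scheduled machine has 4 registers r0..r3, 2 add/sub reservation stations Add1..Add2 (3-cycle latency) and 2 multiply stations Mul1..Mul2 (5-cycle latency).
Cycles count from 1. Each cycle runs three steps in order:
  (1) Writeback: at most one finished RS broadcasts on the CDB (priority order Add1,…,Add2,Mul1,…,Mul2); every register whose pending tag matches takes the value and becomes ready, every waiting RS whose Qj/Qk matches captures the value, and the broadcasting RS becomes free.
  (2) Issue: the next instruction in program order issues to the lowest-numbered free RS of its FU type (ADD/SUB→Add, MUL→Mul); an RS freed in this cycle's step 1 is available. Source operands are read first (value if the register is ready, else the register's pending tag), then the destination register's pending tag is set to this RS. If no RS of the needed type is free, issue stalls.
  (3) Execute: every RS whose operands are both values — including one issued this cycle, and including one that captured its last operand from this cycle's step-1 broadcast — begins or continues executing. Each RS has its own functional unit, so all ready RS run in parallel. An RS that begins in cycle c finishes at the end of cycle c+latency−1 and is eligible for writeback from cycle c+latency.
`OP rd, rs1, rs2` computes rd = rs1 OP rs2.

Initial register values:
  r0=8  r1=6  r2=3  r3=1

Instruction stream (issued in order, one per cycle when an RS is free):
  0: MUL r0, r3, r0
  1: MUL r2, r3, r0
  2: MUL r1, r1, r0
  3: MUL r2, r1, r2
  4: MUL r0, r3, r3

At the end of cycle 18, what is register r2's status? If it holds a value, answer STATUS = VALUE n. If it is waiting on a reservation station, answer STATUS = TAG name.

STATUS = VALUE 384

cycle 1: issue MUL r0<-Mul1 // r0:Mul1,r1:6,r2:3,r3:1
cycle 2: issue MUL r2<-Mul2 // r0:Mul1,r1:6,r2:Mul2,r3:1
cycle 3: stall // r0:Mul1,r1:6,r2:Mul2,r3:1
cycle 4: stall // r0:Mul1,r1:6,r2:Mul2,r3:1
cycle 5: stall // r0:Mul1,r1:6,r2:Mul2,r3:1
cycle 6: CDB Mul1=8; issue MUL r1<-Mul1 // r0:8,r1:Mul1,r2:Mul2,r3:1
cycle 7: stall // r0:8,r1:Mul1,r2:Mul2,r3:1
cycle 8: stall // r0:8,r1:Mul1,r2:Mul2,r3:1
cycle 9: stall // r0:8,r1:Mul1,r2:Mul2,r3:1
cycle 10: stall // r0:8,r1:Mul1,r2:Mul2,r3:1
cycle 11: CDB Mul1=48; issue MUL r2<-Mul1 // r0:8,r1:48,r2:Mul1,r3:1
cycle 12: CDB Mul2=8; issue MUL r0<-Mul2 // r0:Mul2,r1:48,r2:Mul1,r3:1
cycle 13: - // r0:Mul2,r1:48,r2:Mul1,r3:1
cycle 14: - // r0:Mul2,r1:48,r2:Mul1,r3:1
cycle 15: - // r0:Mul2,r1:48,r2:Mul1,r3:1
cycle 16: - // r0:Mul2,r1:48,r2:Mul1,r3:1
cycle 17: CDB Mul1=384 // r0:Mul2,r1:48,r2:384,r3:1
cycle 18: CDB Mul2=1 // r0:1,r1:48,r2:384,r3:1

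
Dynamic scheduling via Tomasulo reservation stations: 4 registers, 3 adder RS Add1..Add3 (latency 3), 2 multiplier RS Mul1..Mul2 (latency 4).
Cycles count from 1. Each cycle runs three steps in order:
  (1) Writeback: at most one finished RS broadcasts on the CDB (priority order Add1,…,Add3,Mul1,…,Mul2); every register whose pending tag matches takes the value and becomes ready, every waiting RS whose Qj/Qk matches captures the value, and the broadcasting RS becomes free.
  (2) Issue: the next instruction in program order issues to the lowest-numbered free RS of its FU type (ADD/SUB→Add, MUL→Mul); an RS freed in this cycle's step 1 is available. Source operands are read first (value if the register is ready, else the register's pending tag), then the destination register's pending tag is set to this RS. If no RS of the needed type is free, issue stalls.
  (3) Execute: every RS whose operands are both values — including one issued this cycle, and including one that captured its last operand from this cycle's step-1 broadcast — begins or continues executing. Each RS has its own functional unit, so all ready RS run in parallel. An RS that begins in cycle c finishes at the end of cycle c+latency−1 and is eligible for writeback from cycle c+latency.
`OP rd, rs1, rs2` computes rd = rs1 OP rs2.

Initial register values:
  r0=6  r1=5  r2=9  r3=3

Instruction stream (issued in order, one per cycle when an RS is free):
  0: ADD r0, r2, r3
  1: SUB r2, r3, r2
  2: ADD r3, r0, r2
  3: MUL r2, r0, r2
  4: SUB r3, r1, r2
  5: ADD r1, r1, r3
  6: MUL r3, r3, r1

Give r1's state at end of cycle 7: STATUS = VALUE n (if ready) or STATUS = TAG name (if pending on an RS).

STATUS = TAG Add2

  c1: issue ADD r0<-Add1  regs: r0:Add1,r1:5,r2:9,r3:3
  c2: issue SUB r2<-Add2  regs: r0:Add1,r1:5,r2:Add2,r3:3
  c3: issue ADD r3<-Add3  regs: r0:Add1,r1:5,r2:Add2,r3:Add3
  c4: CDB Add1=12; issue MUL r2<-Mul1  regs: r0:12,r1:5,r2:Mul1,r3:Add3
  c5: CDB Add2=-6; issue SUB r3<-Add1  regs: r0:12,r1:5,r2:Mul1,r3:Add1
  c6: issue ADD r1<-Add2  regs: r0:12,r1:Add2,r2:Mul1,r3:Add1
  c7: issue MUL r3<-Mul2  regs: r0:12,r1:Add2,r2:Mul1,r3:Mul2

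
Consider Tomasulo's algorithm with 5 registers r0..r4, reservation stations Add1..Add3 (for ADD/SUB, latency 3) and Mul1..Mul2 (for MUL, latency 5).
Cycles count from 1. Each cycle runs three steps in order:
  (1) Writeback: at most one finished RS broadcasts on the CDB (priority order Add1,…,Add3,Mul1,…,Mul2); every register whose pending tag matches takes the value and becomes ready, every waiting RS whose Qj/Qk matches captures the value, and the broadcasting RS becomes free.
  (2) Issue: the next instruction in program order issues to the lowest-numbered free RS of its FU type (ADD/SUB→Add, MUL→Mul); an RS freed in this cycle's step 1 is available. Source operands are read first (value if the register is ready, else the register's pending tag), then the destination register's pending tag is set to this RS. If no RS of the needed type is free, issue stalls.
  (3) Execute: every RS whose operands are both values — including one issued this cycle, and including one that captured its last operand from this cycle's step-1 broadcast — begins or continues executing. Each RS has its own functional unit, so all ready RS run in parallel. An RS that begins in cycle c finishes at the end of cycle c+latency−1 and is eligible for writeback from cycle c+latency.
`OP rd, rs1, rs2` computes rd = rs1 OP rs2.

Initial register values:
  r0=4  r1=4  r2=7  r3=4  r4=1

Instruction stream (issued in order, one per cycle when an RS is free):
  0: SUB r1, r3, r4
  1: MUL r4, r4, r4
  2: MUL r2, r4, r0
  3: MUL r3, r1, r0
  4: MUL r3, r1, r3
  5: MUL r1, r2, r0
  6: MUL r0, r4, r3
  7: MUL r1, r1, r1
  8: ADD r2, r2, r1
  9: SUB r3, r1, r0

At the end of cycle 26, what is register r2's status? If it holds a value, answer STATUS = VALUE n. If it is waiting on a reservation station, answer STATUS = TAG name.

STATUS = VALUE 260

c1: issue SUB r1<-Add1 | r0:4,r1:Add1,r2:7,r3:4,r4:1
c2: issue MUL r4<-Mul1 | r0:4,r1:Add1,r2:7,r3:4,r4:Mul1
c3: issue MUL r2<-Mul2 | r0:4,r1:Add1,r2:Mul2,r3:4,r4:Mul1
c4: CDB Add1=3; stall | r0:4,r1:3,r2:Mul2,r3:4,r4:Mul1
c5: stall | r0:4,r1:3,r2:Mul2,r3:4,r4:Mul1
c6: stall | r0:4,r1:3,r2:Mul2,r3:4,r4:Mul1
c7: CDB Mul1=1; issue MUL r3<-Mul1 | r0:4,r1:3,r2:Mul2,r3:Mul1,r4:1
c8: stall | r0:4,r1:3,r2:Mul2,r3:Mul1,r4:1
c9: stall | r0:4,r1:3,r2:Mul2,r3:Mul1,r4:1
c10: stall | r0:4,r1:3,r2:Mul2,r3:Mul1,r4:1
c11: stall | r0:4,r1:3,r2:Mul2,r3:Mul1,r4:1
c12: CDB Mul1=12; issue MUL r3<-Mul1 | r0:4,r1:3,r2:Mul2,r3:Mul1,r4:1
c13: CDB Mul2=4; issue MUL r1<-Mul2 | r0:4,r1:Mul2,r2:4,r3:Mul1,r4:1
c14: stall | r0:4,r1:Mul2,r2:4,r3:Mul1,r4:1
c15: stall | r0:4,r1:Mul2,r2:4,r3:Mul1,r4:1
c16: stall | r0:4,r1:Mul2,r2:4,r3:Mul1,r4:1
c17: CDB Mul1=36; issue MUL r0<-Mul1 | r0:Mul1,r1:Mul2,r2:4,r3:36,r4:1
c18: CDB Mul2=16; issue MUL r1<-Mul2 | r0:Mul1,r1:Mul2,r2:4,r3:36,r4:1
c19: issue ADD r2<-Add1 | r0:Mul1,r1:Mul2,r2:Add1,r3:36,r4:1
c20: issue SUB r3<-Add2 | r0:Mul1,r1:Mul2,r2:Add1,r3:Add2,r4:1
c21: - | r0:Mul1,r1:Mul2,r2:Add1,r3:Add2,r4:1
c22: CDB Mul1=36 | r0:36,r1:Mul2,r2:Add1,r3:Add2,r4:1
c23: CDB Mul2=256 | r0:36,r1:256,r2:Add1,r3:Add2,r4:1
c24: - | r0:36,r1:256,r2:Add1,r3:Add2,r4:1
c25: - | r0:36,r1:256,r2:Add1,r3:Add2,r4:1
c26: CDB Add1=260 | r0:36,r1:256,r2:260,r3:Add2,r4:1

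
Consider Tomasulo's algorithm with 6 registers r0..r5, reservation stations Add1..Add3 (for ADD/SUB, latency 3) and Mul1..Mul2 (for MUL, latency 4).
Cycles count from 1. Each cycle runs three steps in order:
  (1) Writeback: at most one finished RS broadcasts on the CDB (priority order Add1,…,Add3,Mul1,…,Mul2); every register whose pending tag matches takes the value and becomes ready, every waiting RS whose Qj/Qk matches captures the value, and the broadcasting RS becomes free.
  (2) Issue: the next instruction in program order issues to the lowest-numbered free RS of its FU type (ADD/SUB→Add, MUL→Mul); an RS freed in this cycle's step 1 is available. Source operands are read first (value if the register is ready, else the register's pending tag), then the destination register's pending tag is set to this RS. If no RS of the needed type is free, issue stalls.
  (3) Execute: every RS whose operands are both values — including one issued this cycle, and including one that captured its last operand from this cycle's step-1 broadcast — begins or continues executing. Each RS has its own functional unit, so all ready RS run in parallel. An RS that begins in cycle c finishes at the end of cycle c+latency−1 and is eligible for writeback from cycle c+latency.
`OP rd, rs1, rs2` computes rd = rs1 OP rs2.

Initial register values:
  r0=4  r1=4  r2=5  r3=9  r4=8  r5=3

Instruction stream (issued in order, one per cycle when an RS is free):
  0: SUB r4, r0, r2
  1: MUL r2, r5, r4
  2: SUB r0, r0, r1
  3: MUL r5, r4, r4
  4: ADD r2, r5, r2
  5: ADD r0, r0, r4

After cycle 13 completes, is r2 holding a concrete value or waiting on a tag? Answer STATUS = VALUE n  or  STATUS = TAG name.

c1: issue SUB r4<-Add1 | r0:4,r1:4,r2:5,r3:9,r4:Add1,r5:3
c2: issue MUL r2<-Mul1 | r0:4,r1:4,r2:Mul1,r3:9,r4:Add1,r5:3
c3: issue SUB r0<-Add2 | r0:Add2,r1:4,r2:Mul1,r3:9,r4:Add1,r5:3
c4: CDB Add1=-1; issue MUL r5<-Mul2 | r0:Add2,r1:4,r2:Mul1,r3:9,r4:-1,r5:Mul2
c5: issue ADD r2<-Add1 | r0:Add2,r1:4,r2:Add1,r3:9,r4:-1,r5:Mul2
c6: CDB Add2=0; issue ADD r0<-Add2 | r0:Add2,r1:4,r2:Add1,r3:9,r4:-1,r5:Mul2
c7: - | r0:Add2,r1:4,r2:Add1,r3:9,r4:-1,r5:Mul2
c8: CDB Mul1=-3 | r0:Add2,r1:4,r2:Add1,r3:9,r4:-1,r5:Mul2
c9: CDB Add2=-1 | r0:-1,r1:4,r2:Add1,r3:9,r4:-1,r5:Mul2
c10: CDB Mul2=1 | r0:-1,r1:4,r2:Add1,r3:9,r4:-1,r5:1
c11: - | r0:-1,r1:4,r2:Add1,r3:9,r4:-1,r5:1
c12: - | r0:-1,r1:4,r2:Add1,r3:9,r4:-1,r5:1
c13: CDB Add1=-2 | r0:-1,r1:4,r2:-2,r3:9,r4:-1,r5:1

STATUS = VALUE -2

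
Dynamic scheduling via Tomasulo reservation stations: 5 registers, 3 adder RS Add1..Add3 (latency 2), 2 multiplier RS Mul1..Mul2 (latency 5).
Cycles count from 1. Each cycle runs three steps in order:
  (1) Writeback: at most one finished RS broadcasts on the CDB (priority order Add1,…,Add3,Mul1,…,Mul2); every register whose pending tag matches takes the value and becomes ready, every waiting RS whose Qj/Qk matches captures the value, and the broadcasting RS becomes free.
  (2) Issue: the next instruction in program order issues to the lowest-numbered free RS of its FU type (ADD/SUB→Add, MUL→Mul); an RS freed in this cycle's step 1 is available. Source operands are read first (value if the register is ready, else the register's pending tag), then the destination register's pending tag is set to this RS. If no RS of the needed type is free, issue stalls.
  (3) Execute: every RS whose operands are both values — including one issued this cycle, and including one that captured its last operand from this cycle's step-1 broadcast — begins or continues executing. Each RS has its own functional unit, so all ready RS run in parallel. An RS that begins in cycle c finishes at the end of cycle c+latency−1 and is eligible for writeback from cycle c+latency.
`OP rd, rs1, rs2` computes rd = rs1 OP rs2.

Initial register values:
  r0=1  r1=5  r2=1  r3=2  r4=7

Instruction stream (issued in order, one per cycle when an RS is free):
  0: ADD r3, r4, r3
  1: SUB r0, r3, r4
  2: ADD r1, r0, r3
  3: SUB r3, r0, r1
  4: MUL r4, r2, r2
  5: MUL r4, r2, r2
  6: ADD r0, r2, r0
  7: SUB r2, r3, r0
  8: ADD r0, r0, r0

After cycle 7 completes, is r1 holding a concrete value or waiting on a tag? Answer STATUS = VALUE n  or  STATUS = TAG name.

STATUS = VALUE 11

cycle 1: issue ADD r3<-Add1 // r0:1,r1:5,r2:1,r3:Add1,r4:7
cycle 2: issue SUB r0<-Add2 // r0:Add2,r1:5,r2:1,r3:Add1,r4:7
cycle 3: CDB Add1=9; issue ADD r1<-Add1 // r0:Add2,r1:Add1,r2:1,r3:9,r4:7
cycle 4: issue SUB r3<-Add3 // r0:Add2,r1:Add1,r2:1,r3:Add3,r4:7
cycle 5: CDB Add2=2; issue MUL r4<-Mul1 // r0:2,r1:Add1,r2:1,r3:Add3,r4:Mul1
cycle 6: issue MUL r4<-Mul2 // r0:2,r1:Add1,r2:1,r3:Add3,r4:Mul2
cycle 7: CDB Add1=11; issue ADD r0<-Add1 // r0:Add1,r1:11,r2:1,r3:Add3,r4:Mul2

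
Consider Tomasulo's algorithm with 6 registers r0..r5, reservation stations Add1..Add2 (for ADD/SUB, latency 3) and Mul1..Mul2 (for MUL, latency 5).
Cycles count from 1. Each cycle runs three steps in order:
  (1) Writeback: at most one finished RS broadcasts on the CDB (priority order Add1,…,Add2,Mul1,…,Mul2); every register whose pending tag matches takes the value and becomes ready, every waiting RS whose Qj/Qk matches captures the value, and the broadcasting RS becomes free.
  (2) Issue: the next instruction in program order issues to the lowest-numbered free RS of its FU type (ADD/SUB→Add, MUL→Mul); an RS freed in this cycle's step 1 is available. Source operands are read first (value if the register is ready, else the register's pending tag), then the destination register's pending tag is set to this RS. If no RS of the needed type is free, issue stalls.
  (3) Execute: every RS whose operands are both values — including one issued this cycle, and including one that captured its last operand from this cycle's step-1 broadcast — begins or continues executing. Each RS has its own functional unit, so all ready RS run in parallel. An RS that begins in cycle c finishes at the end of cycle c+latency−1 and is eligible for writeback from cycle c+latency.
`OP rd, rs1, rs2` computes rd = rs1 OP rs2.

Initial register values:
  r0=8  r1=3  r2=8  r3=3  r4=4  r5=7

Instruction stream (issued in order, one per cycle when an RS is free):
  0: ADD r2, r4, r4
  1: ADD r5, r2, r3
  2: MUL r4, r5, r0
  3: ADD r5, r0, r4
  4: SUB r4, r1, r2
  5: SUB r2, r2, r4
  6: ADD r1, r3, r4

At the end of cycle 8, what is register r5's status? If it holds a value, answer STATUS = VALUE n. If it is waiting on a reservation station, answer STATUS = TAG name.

cycle 1: issue ADD r2<-Add1 // r0:8,r1:3,r2:Add1,r3:3,r4:4,r5:7
cycle 2: issue ADD r5<-Add2 // r0:8,r1:3,r2:Add1,r3:3,r4:4,r5:Add2
cycle 3: issue MUL r4<-Mul1 // r0:8,r1:3,r2:Add1,r3:3,r4:Mul1,r5:Add2
cycle 4: CDB Add1=8; issue ADD r5<-Add1 // r0:8,r1:3,r2:8,r3:3,r4:Mul1,r5:Add1
cycle 5: stall // r0:8,r1:3,r2:8,r3:3,r4:Mul1,r5:Add1
cycle 6: stall // r0:8,r1:3,r2:8,r3:3,r4:Mul1,r5:Add1
cycle 7: CDB Add2=11; issue SUB r4<-Add2 // r0:8,r1:3,r2:8,r3:3,r4:Add2,r5:Add1
cycle 8: stall // r0:8,r1:3,r2:8,r3:3,r4:Add2,r5:Add1

STATUS = TAG Add1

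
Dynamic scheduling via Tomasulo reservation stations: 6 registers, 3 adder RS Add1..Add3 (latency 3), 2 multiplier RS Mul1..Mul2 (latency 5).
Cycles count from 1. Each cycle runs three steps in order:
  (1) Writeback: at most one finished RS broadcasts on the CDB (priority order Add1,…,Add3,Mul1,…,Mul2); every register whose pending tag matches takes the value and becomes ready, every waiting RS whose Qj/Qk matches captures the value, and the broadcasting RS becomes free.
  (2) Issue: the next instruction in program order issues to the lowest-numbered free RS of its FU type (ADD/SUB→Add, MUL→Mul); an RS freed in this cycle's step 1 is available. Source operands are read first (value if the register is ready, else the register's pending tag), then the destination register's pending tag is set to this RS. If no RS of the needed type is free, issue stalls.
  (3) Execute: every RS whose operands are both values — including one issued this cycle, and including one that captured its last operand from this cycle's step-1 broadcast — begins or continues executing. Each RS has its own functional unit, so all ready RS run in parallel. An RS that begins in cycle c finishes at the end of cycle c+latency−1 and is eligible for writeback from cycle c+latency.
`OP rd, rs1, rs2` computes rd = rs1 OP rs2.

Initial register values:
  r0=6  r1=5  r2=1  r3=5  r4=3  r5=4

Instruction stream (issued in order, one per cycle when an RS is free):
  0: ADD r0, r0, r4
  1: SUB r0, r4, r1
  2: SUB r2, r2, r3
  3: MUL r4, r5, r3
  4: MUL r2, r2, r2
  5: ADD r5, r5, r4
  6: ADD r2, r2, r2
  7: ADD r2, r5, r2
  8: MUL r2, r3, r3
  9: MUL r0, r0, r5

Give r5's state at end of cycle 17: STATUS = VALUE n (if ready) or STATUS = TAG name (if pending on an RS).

c1: issue ADD r0<-Add1 | r0:Add1,r1:5,r2:1,r3:5,r4:3,r5:4
c2: issue SUB r0<-Add2 | r0:Add2,r1:5,r2:1,r3:5,r4:3,r5:4
c3: issue SUB r2<-Add3 | r0:Add2,r1:5,r2:Add3,r3:5,r4:3,r5:4
c4: CDB Add1=9; issue MUL r4<-Mul1 | r0:Add2,r1:5,r2:Add3,r3:5,r4:Mul1,r5:4
c5: CDB Add2=-2; issue MUL r2<-Mul2 | r0:-2,r1:5,r2:Mul2,r3:5,r4:Mul1,r5:4
c6: CDB Add3=-4; issue ADD r5<-Add1 | r0:-2,r1:5,r2:Mul2,r3:5,r4:Mul1,r5:Add1
c7: issue ADD r2<-Add2 | r0:-2,r1:5,r2:Add2,r3:5,r4:Mul1,r5:Add1
c8: issue ADD r2<-Add3 | r0:-2,r1:5,r2:Add3,r3:5,r4:Mul1,r5:Add1
c9: CDB Mul1=20; issue MUL r2<-Mul1 | r0:-2,r1:5,r2:Mul1,r3:5,r4:20,r5:Add1
c10: stall | r0:-2,r1:5,r2:Mul1,r3:5,r4:20,r5:Add1
c11: CDB Mul2=16; issue MUL r0<-Mul2 | r0:Mul2,r1:5,r2:Mul1,r3:5,r4:20,r5:Add1
c12: CDB Add1=24 | r0:Mul2,r1:5,r2:Mul1,r3:5,r4:20,r5:24
c13: - | r0:Mul2,r1:5,r2:Mul1,r3:5,r4:20,r5:24
c14: CDB Add2=32 | r0:Mul2,r1:5,r2:Mul1,r3:5,r4:20,r5:24
c15: CDB Mul1=25 | r0:Mul2,r1:5,r2:25,r3:5,r4:20,r5:24
c16: - | r0:Mul2,r1:5,r2:25,r3:5,r4:20,r5:24
c17: CDB Add3=56 | r0:Mul2,r1:5,r2:25,r3:5,r4:20,r5:24

STATUS = VALUE 24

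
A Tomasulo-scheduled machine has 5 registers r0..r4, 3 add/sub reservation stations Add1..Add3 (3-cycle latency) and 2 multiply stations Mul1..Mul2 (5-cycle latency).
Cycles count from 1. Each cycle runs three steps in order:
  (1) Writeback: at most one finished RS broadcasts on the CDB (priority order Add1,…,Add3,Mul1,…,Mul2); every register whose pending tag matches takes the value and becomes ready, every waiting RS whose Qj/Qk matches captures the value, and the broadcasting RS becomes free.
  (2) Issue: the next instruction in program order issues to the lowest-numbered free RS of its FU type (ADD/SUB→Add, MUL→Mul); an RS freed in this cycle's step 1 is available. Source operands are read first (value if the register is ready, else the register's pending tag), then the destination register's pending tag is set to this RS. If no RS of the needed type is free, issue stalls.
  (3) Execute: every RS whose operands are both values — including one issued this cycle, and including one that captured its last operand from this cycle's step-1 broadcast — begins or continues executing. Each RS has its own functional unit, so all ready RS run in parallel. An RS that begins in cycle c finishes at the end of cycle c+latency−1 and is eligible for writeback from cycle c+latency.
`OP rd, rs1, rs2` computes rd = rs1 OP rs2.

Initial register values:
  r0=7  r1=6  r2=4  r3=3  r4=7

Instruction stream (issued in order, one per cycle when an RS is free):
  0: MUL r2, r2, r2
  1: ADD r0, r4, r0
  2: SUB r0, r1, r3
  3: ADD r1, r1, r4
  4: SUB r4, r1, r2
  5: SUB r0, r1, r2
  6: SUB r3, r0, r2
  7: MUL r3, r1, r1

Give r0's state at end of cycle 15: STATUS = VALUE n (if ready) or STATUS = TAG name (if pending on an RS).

cycle 1: issue MUL r2<-Mul1 // r0:7,r1:6,r2:Mul1,r3:3,r4:7
cycle 2: issue ADD r0<-Add1 // r0:Add1,r1:6,r2:Mul1,r3:3,r4:7
cycle 3: issue SUB r0<-Add2 // r0:Add2,r1:6,r2:Mul1,r3:3,r4:7
cycle 4: issue ADD r1<-Add3 // r0:Add2,r1:Add3,r2:Mul1,r3:3,r4:7
cycle 5: CDB Add1=14; issue SUB r4<-Add1 // r0:Add2,r1:Add3,r2:Mul1,r3:3,r4:Add1
cycle 6: CDB Add2=3; issue SUB r0<-Add2 // r0:Add2,r1:Add3,r2:Mul1,r3:3,r4:Add1
cycle 7: CDB Add3=13; issue SUB r3<-Add3 // r0:Add2,r1:13,r2:Mul1,r3:Add3,r4:Add1
cycle 8: CDB Mul1=16; issue MUL r3<-Mul1 // r0:Add2,r1:13,r2:16,r3:Mul1,r4:Add1
cycle 9: - // r0:Add2,r1:13,r2:16,r3:Mul1,r4:Add1
cycle 10: - // r0:Add2,r1:13,r2:16,r3:Mul1,r4:Add1
cycle 11: CDB Add1=-3 // r0:Add2,r1:13,r2:16,r3:Mul1,r4:-3
cycle 12: CDB Add2=-3 // r0:-3,r1:13,r2:16,r3:Mul1,r4:-3
cycle 13: CDB Mul1=169 // r0:-3,r1:13,r2:16,r3:169,r4:-3
cycle 14: - // r0:-3,r1:13,r2:16,r3:169,r4:-3
cycle 15: CDB Add3=-19 // r0:-3,r1:13,r2:16,r3:169,r4:-3

STATUS = VALUE -3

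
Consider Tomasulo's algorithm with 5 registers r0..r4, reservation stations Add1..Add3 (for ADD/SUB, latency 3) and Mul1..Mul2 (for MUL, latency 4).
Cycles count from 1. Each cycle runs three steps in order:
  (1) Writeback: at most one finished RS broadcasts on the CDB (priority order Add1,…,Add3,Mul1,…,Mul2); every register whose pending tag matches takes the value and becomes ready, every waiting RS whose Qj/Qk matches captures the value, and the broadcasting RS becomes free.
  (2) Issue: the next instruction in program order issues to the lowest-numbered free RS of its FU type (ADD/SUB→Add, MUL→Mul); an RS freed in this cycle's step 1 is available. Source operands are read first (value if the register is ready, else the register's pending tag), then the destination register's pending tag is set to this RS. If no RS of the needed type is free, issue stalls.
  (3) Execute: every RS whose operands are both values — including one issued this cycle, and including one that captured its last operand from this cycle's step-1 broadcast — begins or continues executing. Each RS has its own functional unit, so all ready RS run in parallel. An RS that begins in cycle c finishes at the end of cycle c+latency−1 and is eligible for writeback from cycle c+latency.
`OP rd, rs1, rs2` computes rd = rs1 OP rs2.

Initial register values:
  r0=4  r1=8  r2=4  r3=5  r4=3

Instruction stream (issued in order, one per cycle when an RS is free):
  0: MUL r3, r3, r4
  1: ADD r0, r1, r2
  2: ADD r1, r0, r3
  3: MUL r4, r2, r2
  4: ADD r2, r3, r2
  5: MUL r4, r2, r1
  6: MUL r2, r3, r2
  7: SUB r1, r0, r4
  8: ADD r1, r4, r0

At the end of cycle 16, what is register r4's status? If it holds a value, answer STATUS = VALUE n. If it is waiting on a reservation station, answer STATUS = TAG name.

STATUS = VALUE 513

cycle 1: issue MUL r3<-Mul1 // r0:4,r1:8,r2:4,r3:Mul1,r4:3
cycle 2: issue ADD r0<-Add1 // r0:Add1,r1:8,r2:4,r3:Mul1,r4:3
cycle 3: issue ADD r1<-Add2 // r0:Add1,r1:Add2,r2:4,r3:Mul1,r4:3
cycle 4: issue MUL r4<-Mul2 // r0:Add1,r1:Add2,r2:4,r3:Mul1,r4:Mul2
cycle 5: CDB Add1=12; issue ADD r2<-Add1 // r0:12,r1:Add2,r2:Add1,r3:Mul1,r4:Mul2
cycle 6: CDB Mul1=15; issue MUL r4<-Mul1 // r0:12,r1:Add2,r2:Add1,r3:15,r4:Mul1
cycle 7: stall // r0:12,r1:Add2,r2:Add1,r3:15,r4:Mul1
cycle 8: CDB Mul2=16; issue MUL r2<-Mul2 // r0:12,r1:Add2,r2:Mul2,r3:15,r4:Mul1
cycle 9: CDB Add1=19; issue SUB r1<-Add1 // r0:12,r1:Add1,r2:Mul2,r3:15,r4:Mul1
cycle 10: CDB Add2=27; issue ADD r1<-Add2 // r0:12,r1:Add2,r2:Mul2,r3:15,r4:Mul1
cycle 11: - // r0:12,r1:Add2,r2:Mul2,r3:15,r4:Mul1
cycle 12: - // r0:12,r1:Add2,r2:Mul2,r3:15,r4:Mul1
cycle 13: CDB Mul2=285 // r0:12,r1:Add2,r2:285,r3:15,r4:Mul1
cycle 14: CDB Mul1=513 // r0:12,r1:Add2,r2:285,r3:15,r4:513
cycle 15: - // r0:12,r1:Add2,r2:285,r3:15,r4:513
cycle 16: - // r0:12,r1:Add2,r2:285,r3:15,r4:513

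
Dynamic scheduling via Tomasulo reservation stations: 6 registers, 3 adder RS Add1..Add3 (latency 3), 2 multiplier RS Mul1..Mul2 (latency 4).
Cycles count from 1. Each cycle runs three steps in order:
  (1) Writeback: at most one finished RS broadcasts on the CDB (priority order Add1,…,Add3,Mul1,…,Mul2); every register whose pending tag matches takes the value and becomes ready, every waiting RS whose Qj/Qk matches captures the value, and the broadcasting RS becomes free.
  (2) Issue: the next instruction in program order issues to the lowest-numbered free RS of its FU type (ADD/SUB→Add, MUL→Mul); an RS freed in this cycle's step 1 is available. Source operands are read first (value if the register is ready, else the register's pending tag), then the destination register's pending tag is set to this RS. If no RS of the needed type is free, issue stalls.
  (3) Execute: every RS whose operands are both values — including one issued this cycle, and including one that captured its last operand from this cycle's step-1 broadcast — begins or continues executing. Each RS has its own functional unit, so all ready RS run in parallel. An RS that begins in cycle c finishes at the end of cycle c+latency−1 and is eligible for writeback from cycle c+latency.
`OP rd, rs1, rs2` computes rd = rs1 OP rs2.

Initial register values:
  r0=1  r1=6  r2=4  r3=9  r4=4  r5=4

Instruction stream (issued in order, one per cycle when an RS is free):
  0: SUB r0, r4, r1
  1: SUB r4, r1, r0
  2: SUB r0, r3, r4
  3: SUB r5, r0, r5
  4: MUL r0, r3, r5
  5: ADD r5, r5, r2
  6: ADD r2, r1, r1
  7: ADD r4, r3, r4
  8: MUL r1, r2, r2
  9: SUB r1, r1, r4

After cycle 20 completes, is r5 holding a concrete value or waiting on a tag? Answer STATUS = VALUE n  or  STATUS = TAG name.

cycle 1: issue SUB r0<-Add1 // r0:Add1,r1:6,r2:4,r3:9,r4:4,r5:4
cycle 2: issue SUB r4<-Add2 // r0:Add1,r1:6,r2:4,r3:9,r4:Add2,r5:4
cycle 3: issue SUB r0<-Add3 // r0:Add3,r1:6,r2:4,r3:9,r4:Add2,r5:4
cycle 4: CDB Add1=-2; issue SUB r5<-Add1 // r0:Add3,r1:6,r2:4,r3:9,r4:Add2,r5:Add1
cycle 5: issue MUL r0<-Mul1 // r0:Mul1,r1:6,r2:4,r3:9,r4:Add2,r5:Add1
cycle 6: stall // r0:Mul1,r1:6,r2:4,r3:9,r4:Add2,r5:Add1
cycle 7: CDB Add2=8; issue ADD r5<-Add2 // r0:Mul1,r1:6,r2:4,r3:9,r4:8,r5:Add2
cycle 8: stall // r0:Mul1,r1:6,r2:4,r3:9,r4:8,r5:Add2
cycle 9: stall // r0:Mul1,r1:6,r2:4,r3:9,r4:8,r5:Add2
cycle 10: CDB Add3=1; issue ADD r2<-Add3 // r0:Mul1,r1:6,r2:Add3,r3:9,r4:8,r5:Add2
cycle 11: stall // r0:Mul1,r1:6,r2:Add3,r3:9,r4:8,r5:Add2
cycle 12: stall // r0:Mul1,r1:6,r2:Add3,r3:9,r4:8,r5:Add2
cycle 13: CDB Add1=-3; issue ADD r4<-Add1 // r0:Mul1,r1:6,r2:Add3,r3:9,r4:Add1,r5:Add2
cycle 14: CDB Add3=12; issue MUL r1<-Mul2 // r0:Mul1,r1:Mul2,r2:12,r3:9,r4:Add1,r5:Add2
cycle 15: issue SUB r1<-Add3 // r0:Mul1,r1:Add3,r2:12,r3:9,r4:Add1,r5:Add2
cycle 16: CDB Add1=17 // r0:Mul1,r1:Add3,r2:12,r3:9,r4:17,r5:Add2
cycle 17: CDB Add2=1 // r0:Mul1,r1:Add3,r2:12,r3:9,r4:17,r5:1
cycle 18: CDB Mul1=-27 // r0:-27,r1:Add3,r2:12,r3:9,r4:17,r5:1
cycle 19: CDB Mul2=144 // r0:-27,r1:Add3,r2:12,r3:9,r4:17,r5:1
cycle 20: - // r0:-27,r1:Add3,r2:12,r3:9,r4:17,r5:1

STATUS = VALUE 1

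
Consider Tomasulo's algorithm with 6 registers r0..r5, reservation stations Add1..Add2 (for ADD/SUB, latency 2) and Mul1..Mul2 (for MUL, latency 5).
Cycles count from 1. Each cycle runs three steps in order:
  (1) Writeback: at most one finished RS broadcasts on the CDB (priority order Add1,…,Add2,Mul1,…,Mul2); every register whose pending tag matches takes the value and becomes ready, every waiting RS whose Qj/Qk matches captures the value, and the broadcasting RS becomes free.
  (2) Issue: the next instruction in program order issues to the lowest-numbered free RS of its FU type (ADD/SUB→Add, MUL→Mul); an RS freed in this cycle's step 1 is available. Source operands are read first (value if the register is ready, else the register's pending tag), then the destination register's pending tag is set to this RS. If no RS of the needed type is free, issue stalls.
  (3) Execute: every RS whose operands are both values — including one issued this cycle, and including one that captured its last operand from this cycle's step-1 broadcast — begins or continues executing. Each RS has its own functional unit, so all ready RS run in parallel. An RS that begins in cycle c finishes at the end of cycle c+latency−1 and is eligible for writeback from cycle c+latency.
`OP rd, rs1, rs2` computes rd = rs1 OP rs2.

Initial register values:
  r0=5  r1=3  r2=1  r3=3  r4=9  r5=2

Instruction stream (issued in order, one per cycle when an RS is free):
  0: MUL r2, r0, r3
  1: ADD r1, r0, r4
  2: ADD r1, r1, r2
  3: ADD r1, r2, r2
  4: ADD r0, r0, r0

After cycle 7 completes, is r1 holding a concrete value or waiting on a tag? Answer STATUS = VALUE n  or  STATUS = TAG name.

STATUS = TAG Add1

  c1: issue MUL r2<-Mul1  regs: r0:5,r1:3,r2:Mul1,r3:3,r4:9,r5:2
  c2: issue ADD r1<-Add1  regs: r0:5,r1:Add1,r2:Mul1,r3:3,r4:9,r5:2
  c3: issue ADD r1<-Add2  regs: r0:5,r1:Add2,r2:Mul1,r3:3,r4:9,r5:2
  c4: CDB Add1=14; issue ADD r1<-Add1  regs: r0:5,r1:Add1,r2:Mul1,r3:3,r4:9,r5:2
  c5: stall  regs: r0:5,r1:Add1,r2:Mul1,r3:3,r4:9,r5:2
  c6: CDB Mul1=15; stall  regs: r0:5,r1:Add1,r2:15,r3:3,r4:9,r5:2
  c7: stall  regs: r0:5,r1:Add1,r2:15,r3:3,r4:9,r5:2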